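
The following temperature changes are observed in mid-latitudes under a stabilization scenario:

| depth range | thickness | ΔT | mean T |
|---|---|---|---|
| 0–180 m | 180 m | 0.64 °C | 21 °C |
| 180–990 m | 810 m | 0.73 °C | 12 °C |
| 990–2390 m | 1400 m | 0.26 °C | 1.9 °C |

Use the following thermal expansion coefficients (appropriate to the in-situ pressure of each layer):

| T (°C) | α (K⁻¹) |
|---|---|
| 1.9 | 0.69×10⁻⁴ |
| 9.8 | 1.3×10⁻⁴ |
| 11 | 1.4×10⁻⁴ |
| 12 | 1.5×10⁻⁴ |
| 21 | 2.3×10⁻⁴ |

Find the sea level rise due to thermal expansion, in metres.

Layer 1 at 21 °C → α = 2.3×10⁻⁴ K⁻¹
Layer 2 at 12 °C → α = 1.5×10⁻⁴ K⁻¹
Layer 3 at 1.9 °C → α = 0.69×10⁻⁴ K⁻¹
Layer 1: 2.3×10⁻⁴ × 180 × 0.64 = 0.026496 m
180–990 m: 1.5×10⁻⁴ × 0.73 × 810 = 0.088695 m
990–2390 m: 0.26 × 0.69×10⁻⁴ × 1400 = 0.025116 m
Δh = 0.026496 + 0.088695 + 0.025116 = 0.140307 m

about 0.140 m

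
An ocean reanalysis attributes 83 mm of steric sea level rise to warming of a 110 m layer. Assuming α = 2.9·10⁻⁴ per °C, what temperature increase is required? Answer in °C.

ΔT = Δh/(αH) = 0.083 / (2.9×10⁻⁴ × 110) ≈ 2.602 °C

2.60 °C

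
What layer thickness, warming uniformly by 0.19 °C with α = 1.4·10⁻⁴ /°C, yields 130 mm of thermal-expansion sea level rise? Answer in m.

H = Δh/(αΔT) = 0.13 / (1.4×10⁻⁴ × 0.19) ≈ 4887 m

4890 m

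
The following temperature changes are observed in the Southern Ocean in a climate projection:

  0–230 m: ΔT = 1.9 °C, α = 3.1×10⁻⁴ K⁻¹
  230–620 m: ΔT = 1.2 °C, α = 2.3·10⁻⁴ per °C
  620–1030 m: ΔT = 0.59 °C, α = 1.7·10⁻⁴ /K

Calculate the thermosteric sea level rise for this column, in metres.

230 × 3.1×10⁻⁴ × 1.9 = 0.13547 m
Layer 2: 1.2 × 390 × 2.3×10⁻⁴ = 0.10764 m
Layer 3: 1.7×10⁻⁴ × 410 × 0.59 = 0.041123 m
Δh = 0.13547 + 0.10764 + 0.041123 = 0.284233 m

0.28 m of thermosteric rise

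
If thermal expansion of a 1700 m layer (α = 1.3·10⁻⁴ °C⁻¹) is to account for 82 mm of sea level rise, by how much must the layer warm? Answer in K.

0.371 K

ΔT = Δh/(αH) = 0.082 / (1.3×10⁻⁴ × 1700) ≈ 0.3710 K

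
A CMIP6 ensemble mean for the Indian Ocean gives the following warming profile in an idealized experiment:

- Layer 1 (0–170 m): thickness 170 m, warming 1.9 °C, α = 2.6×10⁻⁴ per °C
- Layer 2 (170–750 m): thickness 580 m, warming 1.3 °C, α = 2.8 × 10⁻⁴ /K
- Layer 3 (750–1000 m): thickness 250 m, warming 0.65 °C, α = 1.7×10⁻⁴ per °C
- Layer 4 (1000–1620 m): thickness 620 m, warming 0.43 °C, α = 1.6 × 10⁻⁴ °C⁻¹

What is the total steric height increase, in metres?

0–170 m: 1.9 × 2.6×10⁻⁴ × 170 = 0.08398 m
Layer 2: 2.8×10⁻⁴ × 1.3 × 580 = 0.21112 m
750–1000 m: 1.7×10⁻⁴ × 0.65 × 250 = 0.027625 m
1000–1620 m: 620 × 0.43 × 1.6×10⁻⁴ = 0.042656 m
Δh = 0.08398 + 0.21112 + 0.027625 + 0.042656 = 0.365381 m

about 0.37 m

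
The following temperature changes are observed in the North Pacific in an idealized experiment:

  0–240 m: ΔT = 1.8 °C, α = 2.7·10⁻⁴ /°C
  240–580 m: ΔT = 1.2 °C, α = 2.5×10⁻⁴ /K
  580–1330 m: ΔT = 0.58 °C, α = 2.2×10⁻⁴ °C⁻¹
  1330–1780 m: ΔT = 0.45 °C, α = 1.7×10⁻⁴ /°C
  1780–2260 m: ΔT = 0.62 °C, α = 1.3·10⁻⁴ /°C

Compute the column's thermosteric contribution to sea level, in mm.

240 × 1.8 × 2.7×10⁻⁴ = 0.11664 m
240–580 m: 340 × 1.2 × 2.5×10⁻⁴ = 0.10200 m
0.58 × 2.2×10⁻⁴ × 750 = 0.09570 m
Layer 4: 450 × 1.7×10⁻⁴ × 0.45 = 0.034425 m
1780–2260 m: 1.3×10⁻⁴ × 0.62 × 480 = 0.038688 m
Δh = 0.11664 + 0.10200 + 0.09570 + 0.034425 + 0.038688 = 0.387453 m ≈ 390 mm

Δh ≈ 390 mm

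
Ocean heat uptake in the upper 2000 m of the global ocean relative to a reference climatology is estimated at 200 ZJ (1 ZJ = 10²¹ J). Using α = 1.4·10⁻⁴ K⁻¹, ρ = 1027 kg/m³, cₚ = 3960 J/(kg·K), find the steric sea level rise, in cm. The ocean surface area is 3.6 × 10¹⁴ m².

about 1.91 cm

Per unit area: Q = 200×10²¹ / (3.6×10¹⁴) ≈ 5.556×10⁸ J/m²
Δh = αQ/(ρcₚ) = 1.4×10⁻⁴ × 5.556×10⁸ / (1027 × 3960) ≈ 0.019126 m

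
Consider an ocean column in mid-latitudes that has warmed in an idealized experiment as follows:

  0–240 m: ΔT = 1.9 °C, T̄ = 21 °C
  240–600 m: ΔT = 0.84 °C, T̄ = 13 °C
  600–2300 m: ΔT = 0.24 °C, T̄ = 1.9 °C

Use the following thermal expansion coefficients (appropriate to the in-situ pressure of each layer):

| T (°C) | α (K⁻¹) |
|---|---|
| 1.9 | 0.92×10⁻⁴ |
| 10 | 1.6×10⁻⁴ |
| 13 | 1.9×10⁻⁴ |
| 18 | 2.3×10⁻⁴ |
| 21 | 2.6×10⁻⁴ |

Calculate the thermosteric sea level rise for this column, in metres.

about 0.21 m

Layer 1 at 21 °C → α = 2.6×10⁻⁴ K⁻¹
Layer 2 at 13 °C → α = 1.9×10⁻⁴ K⁻¹
Layer 3 at 1.9 °C → α = 0.92×10⁻⁴ K⁻¹
Layer 1: 1.9 × 240 × 2.6×10⁻⁴ = 0.11856 m
Layer 2: 360 × 1.9×10⁻⁴ × 0.84 = 0.057456 m
0.24 × 0.92×10⁻⁴ × 1700 = 0.037536 m
Δh = 0.11856 + 0.057456 + 0.037536 = 0.213552 m ≈ 0.21 m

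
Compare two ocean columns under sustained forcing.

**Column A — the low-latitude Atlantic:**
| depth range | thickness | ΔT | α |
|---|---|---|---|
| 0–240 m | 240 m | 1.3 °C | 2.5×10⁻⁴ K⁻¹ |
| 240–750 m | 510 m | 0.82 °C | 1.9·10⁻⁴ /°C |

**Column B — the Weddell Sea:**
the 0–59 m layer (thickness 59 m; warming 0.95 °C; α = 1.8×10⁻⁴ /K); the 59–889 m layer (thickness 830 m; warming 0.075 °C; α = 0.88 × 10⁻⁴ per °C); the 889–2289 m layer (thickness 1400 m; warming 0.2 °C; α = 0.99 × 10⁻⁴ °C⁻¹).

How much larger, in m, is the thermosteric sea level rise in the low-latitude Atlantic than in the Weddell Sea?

0.114 m larger

A 240 × 1.3 × 2.5×10⁻⁴ = 0.07800 m
A Layer 2: 1.9×10⁻⁴ × 0.82 × 510 = 0.079458 m
A total: 0.157458 m
B Layer 1: 59 × 1.8×10⁻⁴ × 0.95 = 0.010089 m
B 59–889 m: 830 × 0.88×10⁻⁴ × 0.075 = 0.005478 m
B 1400 × 0.2 × 0.99×10⁻⁴ = 0.02772 m
B total: 0.043287 m
Difference: 0.157458 − 0.043287 = 0.114171 m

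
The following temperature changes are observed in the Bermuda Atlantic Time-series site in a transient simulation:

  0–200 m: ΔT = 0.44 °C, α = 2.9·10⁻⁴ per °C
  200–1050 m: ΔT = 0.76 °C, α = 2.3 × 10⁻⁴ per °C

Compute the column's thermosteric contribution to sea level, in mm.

174 mm

Layer 1: 0.44 × 200 × 2.9×10⁻⁴ = 0.02552 m
850 × 2.3×10⁻⁴ × 0.76 = 0.14858 m
Δh = 0.02552 + 0.14858 = 0.17410 m ≈ 174 mm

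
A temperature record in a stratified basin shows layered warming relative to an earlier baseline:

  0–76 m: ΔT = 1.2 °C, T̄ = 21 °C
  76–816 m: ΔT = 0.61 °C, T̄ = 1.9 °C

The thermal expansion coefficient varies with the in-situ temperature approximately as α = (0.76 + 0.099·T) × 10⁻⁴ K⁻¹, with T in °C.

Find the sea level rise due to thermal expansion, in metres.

Δh ≈ 0.0687 m

Layer 1: α = (0.76 + 0.099×21)×10⁻⁴ = 2.839×10⁻⁴ K⁻¹
Layer 2: α = (0.76 + 0.099×1.9)×10⁻⁴ = 0.9481×10⁻⁴ K⁻¹
Layer 1: 1.2 × 2.839×10⁻⁴ × 76 = 0.02589168 m
0.9481×10⁻⁴ × 740 × 0.61 = 0.042797234 m
Δh = 0.02589168 + 0.042797234 = 0.068688914 m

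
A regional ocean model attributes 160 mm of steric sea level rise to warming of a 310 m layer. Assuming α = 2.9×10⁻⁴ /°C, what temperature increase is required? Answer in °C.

ΔT = Δh/(αH) = 0.16 / (2.9×10⁻⁴ × 310) ≈ 1.780 °C

ΔT ≈ 1.78 °C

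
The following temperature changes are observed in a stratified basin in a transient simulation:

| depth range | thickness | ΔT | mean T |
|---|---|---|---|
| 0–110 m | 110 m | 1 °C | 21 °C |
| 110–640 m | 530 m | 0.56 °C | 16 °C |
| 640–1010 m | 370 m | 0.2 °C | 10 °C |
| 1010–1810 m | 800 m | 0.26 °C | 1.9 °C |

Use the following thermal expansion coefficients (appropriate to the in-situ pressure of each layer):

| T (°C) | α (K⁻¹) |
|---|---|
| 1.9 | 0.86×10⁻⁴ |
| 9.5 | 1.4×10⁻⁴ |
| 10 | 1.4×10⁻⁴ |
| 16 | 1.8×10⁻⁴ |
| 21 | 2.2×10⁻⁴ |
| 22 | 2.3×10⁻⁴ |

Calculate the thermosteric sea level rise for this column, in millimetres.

Layer 1 at 21 °C → α = 2.2×10⁻⁴ K⁻¹
Layer 2 at 16 °C → α = 1.8×10⁻⁴ K⁻¹
Layer 3 at 10 °C → α = 1.4×10⁻⁴ K⁻¹
Layer 4 at 1.9 °C → α = 0.86×10⁻⁴ K⁻¹
Layer 1: 110 × 2.2×10⁻⁴ × 1 = 0.02420 m
1.8×10⁻⁴ × 530 × 0.56 = 0.053424 m
370 × 1.4×10⁻⁴ × 0.2 = 0.01036 m
Layer 4: 0.26 × 800 × 0.86×10⁻⁴ = 0.017888 m
Δh = 0.02420 + 0.053424 + 0.01036 + 0.017888 = 0.105872 m

106 mm of thermosteric rise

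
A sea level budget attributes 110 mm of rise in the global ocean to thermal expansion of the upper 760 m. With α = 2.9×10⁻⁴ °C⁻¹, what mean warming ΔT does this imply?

about 0.499 K

ΔT = Δh/(αH) = 0.11 / (2.9×10⁻⁴ × 760) ≈ 0.4991 K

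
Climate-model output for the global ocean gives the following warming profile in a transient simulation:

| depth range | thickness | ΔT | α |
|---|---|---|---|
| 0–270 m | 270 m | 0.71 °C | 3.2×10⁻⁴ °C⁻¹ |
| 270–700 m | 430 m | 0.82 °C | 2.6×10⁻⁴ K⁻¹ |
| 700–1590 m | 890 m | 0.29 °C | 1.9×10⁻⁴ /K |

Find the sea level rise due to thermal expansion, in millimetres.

about 202 mm

0.71 × 270 × 3.2×10⁻⁴ = 0.061344 m
Layer 2: 0.82 × 2.6×10⁻⁴ × 430 = 0.091676 m
1.9×10⁻⁴ × 890 × 0.29 = 0.049039 m
Δh = 0.061344 + 0.091676 + 0.049039 = 0.202059 m ≈ 202 mm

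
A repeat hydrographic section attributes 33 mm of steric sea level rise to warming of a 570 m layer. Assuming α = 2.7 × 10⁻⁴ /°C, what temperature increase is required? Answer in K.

0.21 K

ΔT = Δh/(αH) = 0.033 / (2.7×10⁻⁴ × 570) ≈ 0.2144 K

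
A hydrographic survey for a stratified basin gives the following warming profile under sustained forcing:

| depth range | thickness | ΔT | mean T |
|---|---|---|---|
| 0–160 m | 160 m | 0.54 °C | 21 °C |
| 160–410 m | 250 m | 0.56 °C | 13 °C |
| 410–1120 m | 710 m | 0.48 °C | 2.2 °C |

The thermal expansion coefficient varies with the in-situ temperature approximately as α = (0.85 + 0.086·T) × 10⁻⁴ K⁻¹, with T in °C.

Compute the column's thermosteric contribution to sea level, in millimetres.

about 85.9 mm

Layer 1: α = (0.85 + 0.086×21)×10⁻⁴ = 2.656×10⁻⁴ K⁻¹
Layer 2: α = (0.85 + 0.086×13)×10⁻⁴ = 1.968×10⁻⁴ K⁻¹
Layer 3: α = (0.85 + 0.086×2.2)×10⁻⁴ = 1.0392×10⁻⁴ K⁻¹
0–160 m: 2.656×10⁻⁴ × 160 × 0.54 = 0.02294784 m
0.56 × 1.968×10⁻⁴ × 250 = 0.027552 m
0.48 × 1.0392×10⁻⁴ × 710 = 0.035415936 m
Δh = 0.02294784 + 0.027552 + 0.035415936 = 0.085915776 m ≈ 85.9 mm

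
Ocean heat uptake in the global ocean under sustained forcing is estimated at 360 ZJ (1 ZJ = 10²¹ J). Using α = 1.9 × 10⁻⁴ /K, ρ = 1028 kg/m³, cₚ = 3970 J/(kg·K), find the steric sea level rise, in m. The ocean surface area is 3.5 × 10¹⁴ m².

Δh = 0.048 m

Per unit area: Q = 360×10²¹ / (3.5×10¹⁴) ≈ 1.029×10⁹ J/m²
Δh = αQ/(ρcₚ) = 1.9×10⁻⁴ × 1.029×10⁹ / (1028 × 3970) ≈ 0.047905 m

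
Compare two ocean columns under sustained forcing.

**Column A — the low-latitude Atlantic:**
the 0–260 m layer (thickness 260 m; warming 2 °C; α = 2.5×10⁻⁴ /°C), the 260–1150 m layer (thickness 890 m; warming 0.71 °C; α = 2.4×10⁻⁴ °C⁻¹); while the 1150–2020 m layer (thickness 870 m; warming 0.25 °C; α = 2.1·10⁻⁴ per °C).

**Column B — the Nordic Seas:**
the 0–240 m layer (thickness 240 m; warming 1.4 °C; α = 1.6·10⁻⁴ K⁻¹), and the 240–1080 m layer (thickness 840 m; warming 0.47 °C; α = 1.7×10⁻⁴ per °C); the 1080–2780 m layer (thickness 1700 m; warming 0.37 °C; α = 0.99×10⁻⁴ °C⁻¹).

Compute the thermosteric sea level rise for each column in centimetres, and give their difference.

Δh_A ≈ 33 cm, Δh_B ≈ 18 cm; difference ≈ 14 cm

A 0–260 m: 2 × 260 × 2.5×10⁻⁴ = 0.13000 m
A Layer 2: 2.4×10⁻⁴ × 0.71 × 890 = 0.151656 m
A 870 × 2.1×10⁻⁴ × 0.25 = 0.045675 m
A total: 0.327331 m
B 0–240 m: 240 × 1.6×10⁻⁴ × 1.4 = 0.05376 m
B Layer 2: 1.7×10⁻⁴ × 0.47 × 840 = 0.067116 m
B 1080–2780 m: 0.99×10⁻⁴ × 1700 × 0.37 = 0.062271 m
B total: 0.183147 m
Difference: 0.327331 − 0.183147 = 0.144184 m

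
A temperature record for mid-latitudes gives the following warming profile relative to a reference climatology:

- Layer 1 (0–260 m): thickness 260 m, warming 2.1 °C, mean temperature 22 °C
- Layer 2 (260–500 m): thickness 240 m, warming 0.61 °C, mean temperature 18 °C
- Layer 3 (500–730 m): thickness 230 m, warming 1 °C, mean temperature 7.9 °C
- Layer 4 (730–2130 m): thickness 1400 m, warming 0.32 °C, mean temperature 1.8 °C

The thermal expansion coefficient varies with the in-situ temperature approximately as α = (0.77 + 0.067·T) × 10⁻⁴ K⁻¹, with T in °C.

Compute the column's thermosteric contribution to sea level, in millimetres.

about 221 mm

Layer 1: α = (0.77 + 0.067×22)×10⁻⁴ = 2.244×10⁻⁴ K⁻¹
Layer 2: α = (0.77 + 0.067×18)×10⁻⁴ = 1.976×10⁻⁴ K⁻¹
Layer 3: α = (0.77 + 0.067×7.9)×10⁻⁴ = 1.2993×10⁻⁴ K⁻¹
Layer 4: α = (0.77 + 0.067×1.8)×10⁻⁴ = 0.8906×10⁻⁴ K⁻¹
Layer 1: 260 × 2.1 × 2.244×10⁻⁴ = 0.1225224 m
240 × 0.61 × 1.976×10⁻⁴ = 0.02892864 m
Layer 3: 1.2993×10⁻⁴ × 1 × 230 = 0.0298839 m
730–2130 m: 0.32 × 1400 × 0.8906×10⁻⁴ = 0.03989888 m
Δh = 0.1225224 + 0.02892864 + 0.0298839 + 0.03989888 = 0.22123382 m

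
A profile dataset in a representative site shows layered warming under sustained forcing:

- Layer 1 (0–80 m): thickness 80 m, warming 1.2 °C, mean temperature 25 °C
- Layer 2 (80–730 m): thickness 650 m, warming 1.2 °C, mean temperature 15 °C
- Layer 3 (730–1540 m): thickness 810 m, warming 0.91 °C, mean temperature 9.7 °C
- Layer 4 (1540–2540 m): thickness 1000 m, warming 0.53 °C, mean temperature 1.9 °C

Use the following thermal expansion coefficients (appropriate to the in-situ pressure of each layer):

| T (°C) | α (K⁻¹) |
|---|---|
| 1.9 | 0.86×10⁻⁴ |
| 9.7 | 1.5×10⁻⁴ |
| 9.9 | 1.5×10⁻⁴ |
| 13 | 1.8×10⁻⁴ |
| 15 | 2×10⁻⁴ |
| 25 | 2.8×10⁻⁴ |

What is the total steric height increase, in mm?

339 mm of thermosteric rise

Layer 1 at 25 °C → α = 2.8×10⁻⁴ K⁻¹
Layer 2 at 15 °C → α = 2×10⁻⁴ K⁻¹
Layer 3 at 9.7 °C → α = 1.5×10⁻⁴ K⁻¹
Layer 4 at 1.9 °C → α = 0.86×10⁻⁴ K⁻¹
0–80 m: 1.2 × 80 × 2.8×10⁻⁴ = 0.02688 m
650 × 2×10⁻⁴ × 1.2 = 0.15600 m
730–1540 m: 0.91 × 1.5×10⁻⁴ × 810 = 0.110565 m
0.86×10⁻⁴ × 0.53 × 1000 = 0.04558 m
Δh = 0.02688 + 0.15600 + 0.110565 + 0.04558 = 0.339025 m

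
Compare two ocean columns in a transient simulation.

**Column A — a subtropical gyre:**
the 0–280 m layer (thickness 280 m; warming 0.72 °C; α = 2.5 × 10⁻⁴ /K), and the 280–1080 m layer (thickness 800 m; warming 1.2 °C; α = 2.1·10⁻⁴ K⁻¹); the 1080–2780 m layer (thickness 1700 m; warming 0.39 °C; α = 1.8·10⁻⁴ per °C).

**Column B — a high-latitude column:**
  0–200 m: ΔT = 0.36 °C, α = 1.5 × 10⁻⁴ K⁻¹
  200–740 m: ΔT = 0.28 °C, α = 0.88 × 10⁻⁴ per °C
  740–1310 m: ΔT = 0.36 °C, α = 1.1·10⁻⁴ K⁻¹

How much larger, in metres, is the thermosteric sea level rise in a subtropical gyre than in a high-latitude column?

A Layer 1: 280 × 0.72 × 2.5×10⁻⁴ = 0.05040 m
A Layer 2: 1.2 × 2.1×10⁻⁴ × 800 = 0.20160 m
A 1080–2780 m: 1700 × 0.39 × 1.8×10⁻⁴ = 0.11934 m
A total: 0.37134 m
B 1.5×10⁻⁴ × 200 × 0.36 = 0.01080 m
B 200–740 m: 0.88×10⁻⁴ × 0.28 × 540 = 0.0133056 m
B 1.1×10⁻⁴ × 0.36 × 570 = 0.022572 m
B total: 0.0466776 m
Difference: 0.37134 − 0.0466776 = 0.3246624 m

0.32 m larger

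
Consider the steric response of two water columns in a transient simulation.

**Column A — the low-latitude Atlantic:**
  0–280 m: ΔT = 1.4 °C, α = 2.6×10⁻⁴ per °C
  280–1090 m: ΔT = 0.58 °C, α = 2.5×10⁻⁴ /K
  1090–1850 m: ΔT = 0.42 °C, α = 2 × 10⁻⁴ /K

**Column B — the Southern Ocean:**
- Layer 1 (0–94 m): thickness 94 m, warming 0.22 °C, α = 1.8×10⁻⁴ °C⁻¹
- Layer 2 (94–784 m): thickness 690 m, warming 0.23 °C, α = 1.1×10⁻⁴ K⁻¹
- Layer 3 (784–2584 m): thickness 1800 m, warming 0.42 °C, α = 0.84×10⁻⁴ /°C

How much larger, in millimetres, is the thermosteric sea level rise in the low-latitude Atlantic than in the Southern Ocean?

200 mm

A 280 × 1.4 × 2.6×10⁻⁴ = 0.10192 m
A 280–1090 m: 0.58 × 2.5×10⁻⁴ × 810 = 0.11745 m
A Layer 3: 0.42 × 2×10⁻⁴ × 760 = 0.06384 m
A total: 0.28321 m
B 94 × 1.8×10⁻⁴ × 0.22 = 0.0037224 m
B Layer 2: 1.1×10⁻⁴ × 690 × 0.23 = 0.017457 m
B 0.42 × 1800 × 0.84×10⁻⁴ = 0.063504 m
B total: 0.0846834 m
Difference: 0.28321 − 0.0846834 = 0.1985266 m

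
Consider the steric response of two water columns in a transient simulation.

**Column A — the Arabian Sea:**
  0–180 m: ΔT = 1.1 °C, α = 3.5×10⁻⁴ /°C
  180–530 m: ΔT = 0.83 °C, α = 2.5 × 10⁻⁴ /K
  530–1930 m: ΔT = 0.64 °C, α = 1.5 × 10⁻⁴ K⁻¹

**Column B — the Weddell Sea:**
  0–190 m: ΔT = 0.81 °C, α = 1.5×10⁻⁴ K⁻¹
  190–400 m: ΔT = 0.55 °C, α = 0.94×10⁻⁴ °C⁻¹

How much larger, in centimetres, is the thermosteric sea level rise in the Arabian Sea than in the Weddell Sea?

Δh_A − Δh_B ≈ 24 cm

A 180 × 1.1 × 3.5×10⁻⁴ = 0.06930 m
A Layer 2: 2.5×10⁻⁴ × 0.83 × 350 = 0.072625 m
A Layer 3: 1.5×10⁻⁴ × 0.64 × 1400 = 0.13440 m
A total: 0.276325 m
B 0–190 m: 0.81 × 1.5×10⁻⁴ × 190 = 0.023085 m
B 190–400 m: 0.55 × 0.94×10⁻⁴ × 210 = 0.010857 m
B total: 0.033942 m
Difference: 0.276325 − 0.033942 = 0.242383 m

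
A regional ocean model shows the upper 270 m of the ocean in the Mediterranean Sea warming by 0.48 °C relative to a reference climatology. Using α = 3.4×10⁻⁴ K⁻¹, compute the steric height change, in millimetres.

Δh = αΔT·H = 3.4×10⁻⁴ × 0.48 × 270 = 0.044064 m

44.1 mm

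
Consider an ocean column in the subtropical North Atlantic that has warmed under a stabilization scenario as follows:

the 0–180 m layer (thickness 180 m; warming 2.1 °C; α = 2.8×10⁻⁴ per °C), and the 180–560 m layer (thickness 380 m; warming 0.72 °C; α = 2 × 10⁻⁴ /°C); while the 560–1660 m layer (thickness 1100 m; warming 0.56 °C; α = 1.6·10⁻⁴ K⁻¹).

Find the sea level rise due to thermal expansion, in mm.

Δh = 259 mm

180 × 2.1 × 2.8×10⁻⁴ = 0.10584 m
380 × 0.72 × 2×10⁻⁴ = 0.05472 m
560–1660 m: 1100 × 0.56 × 1.6×10⁻⁴ = 0.09856 m
Δh = 0.10584 + 0.05472 + 0.09856 = 0.25912 m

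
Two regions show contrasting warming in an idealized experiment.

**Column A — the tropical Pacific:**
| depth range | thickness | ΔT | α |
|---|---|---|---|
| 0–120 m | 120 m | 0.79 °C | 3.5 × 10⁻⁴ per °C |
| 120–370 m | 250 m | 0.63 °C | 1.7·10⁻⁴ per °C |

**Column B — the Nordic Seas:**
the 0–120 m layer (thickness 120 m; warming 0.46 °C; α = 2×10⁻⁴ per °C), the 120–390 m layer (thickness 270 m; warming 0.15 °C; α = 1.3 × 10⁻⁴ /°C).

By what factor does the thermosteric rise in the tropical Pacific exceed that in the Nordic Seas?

≈ 3.7×

A 0–120 m: 3.5×10⁻⁴ × 0.79 × 120 = 0.03318 m
A Layer 2: 250 × 1.7×10⁻⁴ × 0.63 = 0.026775 m
A total: 0.059955 m
B Layer 1: 0.46 × 120 × 2×10⁻⁴ = 0.01104 m
B Layer 2: 1.3×10⁻⁴ × 0.15 × 270 = 0.005265 m
B total: 0.016305 m
Ratio: 0.059955 / 0.016305 ≈ 3.677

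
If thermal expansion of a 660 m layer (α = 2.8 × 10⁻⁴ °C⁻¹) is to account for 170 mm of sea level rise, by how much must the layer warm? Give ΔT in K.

ΔT = Δh/(αH) = 0.17 / (2.8×10⁻⁴ × 660) ≈ 0.9199 K

about 0.920 K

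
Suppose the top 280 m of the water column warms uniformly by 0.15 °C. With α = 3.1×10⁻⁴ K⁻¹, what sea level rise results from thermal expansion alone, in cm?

Δh = αΔT·H = 3.1×10⁻⁴ × 0.15 × 280 = 0.01302 m

1.30 cm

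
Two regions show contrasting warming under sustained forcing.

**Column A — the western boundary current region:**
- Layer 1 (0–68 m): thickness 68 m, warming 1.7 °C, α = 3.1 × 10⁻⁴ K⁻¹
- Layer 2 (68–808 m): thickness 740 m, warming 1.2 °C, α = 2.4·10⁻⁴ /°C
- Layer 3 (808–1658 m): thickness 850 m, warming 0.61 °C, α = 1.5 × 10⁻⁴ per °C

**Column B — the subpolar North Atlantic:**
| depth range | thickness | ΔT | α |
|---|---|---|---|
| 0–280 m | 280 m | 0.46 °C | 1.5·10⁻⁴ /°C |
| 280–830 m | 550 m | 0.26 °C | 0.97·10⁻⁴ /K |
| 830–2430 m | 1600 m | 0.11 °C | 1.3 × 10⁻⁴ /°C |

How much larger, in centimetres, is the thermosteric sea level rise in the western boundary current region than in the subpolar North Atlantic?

27.1 cm larger

A 1.7 × 3.1×10⁻⁴ × 68 = 0.035836 m
A Layer 2: 2.4×10⁻⁴ × 740 × 1.2 = 0.21312 m
A 1.5×10⁻⁴ × 0.61 × 850 = 0.077775 m
A total: 0.326731 m
B Layer 1: 280 × 1.5×10⁻⁴ × 0.46 = 0.01932 m
B 280–830 m: 0.26 × 0.97×10⁻⁴ × 550 = 0.013871 m
B Layer 3: 1.3×10⁻⁴ × 0.11 × 1600 = 0.02288 m
B total: 0.056071 m
Difference: 0.326731 − 0.056071 = 0.27066 m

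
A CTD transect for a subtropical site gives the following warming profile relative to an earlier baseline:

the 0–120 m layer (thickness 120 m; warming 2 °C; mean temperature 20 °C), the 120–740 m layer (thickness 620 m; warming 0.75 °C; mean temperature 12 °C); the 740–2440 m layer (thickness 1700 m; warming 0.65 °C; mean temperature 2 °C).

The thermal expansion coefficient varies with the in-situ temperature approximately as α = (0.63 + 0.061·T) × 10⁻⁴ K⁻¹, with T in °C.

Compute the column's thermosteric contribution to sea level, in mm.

Layer 1: α = (0.63 + 0.061×20)×10⁻⁴ = 1.85×10⁻⁴ K⁻¹
Layer 2: α = (0.63 + 0.061×12)×10⁻⁴ = 1.362×10⁻⁴ K⁻¹
Layer 3: α = (0.63 + 0.061×2)×10⁻⁴ = 0.752×10⁻⁴ K⁻¹
Layer 1: 1.85×10⁻⁴ × 120 × 2 = 0.04440 m
Layer 2: 0.75 × 1.362×10⁻⁴ × 620 = 0.063333 m
740–2440 m: 0.752×10⁻⁴ × 1700 × 0.65 = 0.083096 m
Δh = 0.04440 + 0.063333 + 0.083096 = 0.190829 m ≈ 191 mm

191 mm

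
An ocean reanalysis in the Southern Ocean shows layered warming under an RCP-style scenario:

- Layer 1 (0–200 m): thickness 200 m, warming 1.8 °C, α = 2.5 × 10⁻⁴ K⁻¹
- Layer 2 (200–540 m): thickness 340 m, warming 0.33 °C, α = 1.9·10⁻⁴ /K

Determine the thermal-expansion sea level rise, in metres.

0.111 m

Layer 1: 2.5×10⁻⁴ × 200 × 1.8 = 0.09000 m
Layer 2: 0.33 × 340 × 1.9×10⁻⁴ = 0.021318 m
Δh = 0.09000 + 0.021318 = 0.111318 m ≈ 0.111 m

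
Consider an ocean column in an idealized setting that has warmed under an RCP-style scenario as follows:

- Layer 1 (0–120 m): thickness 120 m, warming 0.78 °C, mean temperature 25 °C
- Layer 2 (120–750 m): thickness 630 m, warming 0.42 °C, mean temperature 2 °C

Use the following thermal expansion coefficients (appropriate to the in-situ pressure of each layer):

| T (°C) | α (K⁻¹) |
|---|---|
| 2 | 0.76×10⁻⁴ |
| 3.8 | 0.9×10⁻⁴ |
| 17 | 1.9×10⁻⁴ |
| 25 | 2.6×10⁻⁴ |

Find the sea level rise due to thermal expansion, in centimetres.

Layer 1 at 25 °C → α = 2.6×10⁻⁴ K⁻¹
Layer 2 at 2 °C → α = 0.76×10⁻⁴ K⁻¹
Layer 1: 120 × 0.78 × 2.6×10⁻⁴ = 0.024336 m
Layer 2: 0.42 × 0.76×10⁻⁴ × 630 = 0.0201096 m
Δh = 0.024336 + 0.0201096 = 0.0444456 m ≈ 4.4 cm

about 4.4 cm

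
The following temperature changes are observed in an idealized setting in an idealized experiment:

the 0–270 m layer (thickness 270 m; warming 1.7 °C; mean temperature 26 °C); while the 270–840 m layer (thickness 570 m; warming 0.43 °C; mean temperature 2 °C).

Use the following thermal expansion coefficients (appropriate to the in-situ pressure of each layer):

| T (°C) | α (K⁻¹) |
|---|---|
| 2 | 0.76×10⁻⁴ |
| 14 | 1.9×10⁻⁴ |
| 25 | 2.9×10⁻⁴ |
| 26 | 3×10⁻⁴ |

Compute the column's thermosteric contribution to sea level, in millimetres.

Δh ≈ 156 mm

Layer 1 at 26 °C → α = 3×10⁻⁴ K⁻¹
Layer 2 at 2 °C → α = 0.76×10⁻⁴ K⁻¹
1.7 × 270 × 3×10⁻⁴ = 0.13770 m
270–840 m: 570 × 0.43 × 0.76×10⁻⁴ = 0.0186276 m
Δh = 0.13770 + 0.0186276 = 0.1563276 m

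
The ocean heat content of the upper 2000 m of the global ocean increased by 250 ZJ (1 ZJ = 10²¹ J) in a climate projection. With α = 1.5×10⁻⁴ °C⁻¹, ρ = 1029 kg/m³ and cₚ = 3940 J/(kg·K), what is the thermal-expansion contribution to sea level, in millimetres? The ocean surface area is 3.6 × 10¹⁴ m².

Per unit area: Q = 250×10²¹ / (3.6×10¹⁴) ≈ 6.944×10⁸ J/m²
Δh = αQ/(ρcₚ) = 1.5×10⁻⁴ × 6.944×10⁸ / (1029 × 3940) ≈ 0.025691 m

Δh = 25.7 mm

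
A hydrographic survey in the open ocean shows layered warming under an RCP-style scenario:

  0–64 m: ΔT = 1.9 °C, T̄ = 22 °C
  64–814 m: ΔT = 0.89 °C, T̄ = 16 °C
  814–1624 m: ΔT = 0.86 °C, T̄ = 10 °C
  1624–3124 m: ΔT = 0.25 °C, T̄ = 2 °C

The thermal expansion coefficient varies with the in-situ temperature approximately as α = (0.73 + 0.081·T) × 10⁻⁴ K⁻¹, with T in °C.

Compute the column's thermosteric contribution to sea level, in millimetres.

about 307 mm

Layer 1: α = (0.73 + 0.081×22)×10⁻⁴ = 2.512×10⁻⁴ K⁻¹
Layer 2: α = (0.73 + 0.081×16)×10⁻⁴ = 2.026×10⁻⁴ K⁻¹
Layer 3: α = (0.73 + 0.081×10)×10⁻⁴ = 1.54×10⁻⁴ K⁻¹
Layer 4: α = (0.73 + 0.081×2)×10⁻⁴ = 0.892×10⁻⁴ K⁻¹
64 × 1.9 × 2.512×10⁻⁴ = 0.03054592 m
0.89 × 750 × 2.026×10⁻⁴ = 0.1352355 m
814–1624 m: 1.54×10⁻⁴ × 810 × 0.86 = 0.1072764 m
Layer 4: 0.892×10⁻⁴ × 1500 × 0.25 = 0.03345 m
Δh = 0.03054592 + 0.1352355 + 0.1072764 + 0.03345 = 0.30650782 m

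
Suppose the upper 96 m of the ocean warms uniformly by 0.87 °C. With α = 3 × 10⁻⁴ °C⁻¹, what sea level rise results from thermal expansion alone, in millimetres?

Δh ≈ 25 mm

Δh = αΔT·H = 3×10⁻⁴ × 0.87 × 96 = 0.025056 m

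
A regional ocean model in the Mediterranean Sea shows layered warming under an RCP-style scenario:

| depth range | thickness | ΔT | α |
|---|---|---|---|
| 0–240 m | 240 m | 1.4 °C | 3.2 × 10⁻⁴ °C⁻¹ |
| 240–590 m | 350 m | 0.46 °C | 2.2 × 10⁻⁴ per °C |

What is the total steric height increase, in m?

1.4 × 240 × 3.2×10⁻⁴ = 0.10752 m
2.2×10⁻⁴ × 0.46 × 350 = 0.03542 m
Δh = 0.10752 + 0.03542 = 0.14294 m ≈ 0.143 m

Δh = 0.143 m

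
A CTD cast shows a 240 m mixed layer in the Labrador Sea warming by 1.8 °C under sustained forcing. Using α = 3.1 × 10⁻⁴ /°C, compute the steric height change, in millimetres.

134 mm

Δh = αΔT·H = 3.1×10⁻⁴ × 1.8 × 240 = 0.13392 m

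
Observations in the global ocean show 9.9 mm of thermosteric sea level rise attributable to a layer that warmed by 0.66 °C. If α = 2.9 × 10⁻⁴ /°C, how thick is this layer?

H = Δh/(αΔT) = 0.0099 / (2.9×10⁻⁴ × 0.66) ≈ 51.72 m

about 51.7 m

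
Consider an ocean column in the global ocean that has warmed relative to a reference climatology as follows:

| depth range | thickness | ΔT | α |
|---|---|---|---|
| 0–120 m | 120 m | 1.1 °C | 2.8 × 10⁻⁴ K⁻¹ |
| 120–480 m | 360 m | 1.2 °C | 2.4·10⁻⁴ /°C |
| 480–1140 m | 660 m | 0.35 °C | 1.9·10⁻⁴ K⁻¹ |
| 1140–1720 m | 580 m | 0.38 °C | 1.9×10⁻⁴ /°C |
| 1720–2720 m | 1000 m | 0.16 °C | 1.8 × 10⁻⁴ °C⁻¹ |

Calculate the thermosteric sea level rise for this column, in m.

0–120 m: 2.8×10⁻⁴ × 1.1 × 120 = 0.03696 m
360 × 2.4×10⁻⁴ × 1.2 = 0.10368 m
480–1140 m: 660 × 0.35 × 1.9×10⁻⁴ = 0.04389 m
1140–1720 m: 0.38 × 1.9×10⁻⁴ × 580 = 0.041876 m
Layer 5: 0.16 × 1000 × 1.8×10⁻⁴ = 0.02880 m
Δh = 0.03696 + 0.10368 + 0.04389 + 0.041876 + 0.02880 = 0.255206 m

Δh ≈ 0.26 m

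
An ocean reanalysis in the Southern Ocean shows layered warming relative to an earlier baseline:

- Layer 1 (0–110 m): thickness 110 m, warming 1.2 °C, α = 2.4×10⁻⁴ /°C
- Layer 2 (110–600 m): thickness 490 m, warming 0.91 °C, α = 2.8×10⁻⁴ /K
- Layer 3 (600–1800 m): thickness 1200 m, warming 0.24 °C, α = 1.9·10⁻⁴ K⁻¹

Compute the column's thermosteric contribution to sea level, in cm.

Layer 1: 110 × 1.2 × 2.4×10⁻⁴ = 0.03168 m
Layer 2: 2.8×10⁻⁴ × 490 × 0.91 = 0.124852 m
1200 × 1.9×10⁻⁴ × 0.24 = 0.05472 m
Δh = 0.03168 + 0.124852 + 0.05472 = 0.211252 m

Δh = 21.1 cm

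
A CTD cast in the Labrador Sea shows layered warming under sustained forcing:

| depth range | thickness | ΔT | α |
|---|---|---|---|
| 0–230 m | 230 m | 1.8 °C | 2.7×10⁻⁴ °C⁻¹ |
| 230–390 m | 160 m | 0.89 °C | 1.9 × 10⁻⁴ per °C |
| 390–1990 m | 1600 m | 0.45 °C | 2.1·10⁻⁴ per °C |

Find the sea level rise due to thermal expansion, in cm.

about 29.0 cm

Layer 1: 1.8 × 2.7×10⁻⁴ × 230 = 0.11178 m
0.89 × 1.9×10⁻⁴ × 160 = 0.027056 m
390–1990 m: 0.45 × 1600 × 2.1×10⁻⁴ = 0.15120 m
Δh = 0.11178 + 0.027056 + 0.15120 = 0.290036 m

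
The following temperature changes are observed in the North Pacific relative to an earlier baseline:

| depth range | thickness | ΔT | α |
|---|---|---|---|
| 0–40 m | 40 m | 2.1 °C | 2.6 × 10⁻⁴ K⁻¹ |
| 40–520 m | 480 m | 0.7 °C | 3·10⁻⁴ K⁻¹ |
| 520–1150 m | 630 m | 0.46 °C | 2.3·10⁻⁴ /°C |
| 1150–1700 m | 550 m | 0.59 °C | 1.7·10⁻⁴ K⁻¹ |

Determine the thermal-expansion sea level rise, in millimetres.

about 244 mm

Layer 1: 2.1 × 40 × 2.6×10⁻⁴ = 0.02184 m
Layer 2: 0.7 × 480 × 3×10⁻⁴ = 0.10080 m
630 × 2.3×10⁻⁴ × 0.46 = 0.066654 m
Layer 4: 550 × 0.59 × 1.7×10⁻⁴ = 0.055165 m
Δh = 0.02184 + 0.10080 + 0.066654 + 0.055165 = 0.244459 m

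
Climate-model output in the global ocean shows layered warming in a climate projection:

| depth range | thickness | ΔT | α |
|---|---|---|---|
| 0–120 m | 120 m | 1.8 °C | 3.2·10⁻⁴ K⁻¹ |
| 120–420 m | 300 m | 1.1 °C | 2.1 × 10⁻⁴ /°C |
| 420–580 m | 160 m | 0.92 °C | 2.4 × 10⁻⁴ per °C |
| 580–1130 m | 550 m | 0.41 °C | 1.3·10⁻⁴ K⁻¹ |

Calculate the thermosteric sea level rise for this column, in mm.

Layer 1: 3.2×10⁻⁴ × 1.8 × 120 = 0.06912 m
2.1×10⁻⁴ × 1.1 × 300 = 0.06930 m
420–580 m: 160 × 0.92 × 2.4×10⁻⁴ = 0.035328 m
550 × 1.3×10⁻⁴ × 0.41 = 0.029315 m
Δh = 0.06912 + 0.06930 + 0.035328 + 0.029315 = 0.203063 m ≈ 203 mm

Δh ≈ 203 mm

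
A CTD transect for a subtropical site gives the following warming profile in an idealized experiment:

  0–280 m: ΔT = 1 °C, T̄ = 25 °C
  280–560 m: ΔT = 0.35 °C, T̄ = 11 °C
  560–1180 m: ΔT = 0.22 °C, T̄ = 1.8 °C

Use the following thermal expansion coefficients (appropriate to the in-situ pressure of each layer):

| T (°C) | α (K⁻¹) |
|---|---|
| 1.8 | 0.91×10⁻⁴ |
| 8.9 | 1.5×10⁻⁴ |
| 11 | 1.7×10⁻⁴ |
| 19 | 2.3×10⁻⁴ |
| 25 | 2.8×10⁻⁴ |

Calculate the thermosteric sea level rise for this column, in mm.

107 mm of thermosteric rise

Layer 1 at 25 °C → α = 2.8×10⁻⁴ K⁻¹
Layer 2 at 11 °C → α = 1.7×10⁻⁴ K⁻¹
Layer 3 at 1.8 °C → α = 0.91×10⁻⁴ K⁻¹
Layer 1: 280 × 2.8×10⁻⁴ × 1 = 0.07840 m
280 × 0.35 × 1.7×10⁻⁴ = 0.01666 m
0.91×10⁻⁴ × 0.22 × 620 = 0.0124124 m
Δh = 0.07840 + 0.01666 + 0.0124124 = 0.1074724 m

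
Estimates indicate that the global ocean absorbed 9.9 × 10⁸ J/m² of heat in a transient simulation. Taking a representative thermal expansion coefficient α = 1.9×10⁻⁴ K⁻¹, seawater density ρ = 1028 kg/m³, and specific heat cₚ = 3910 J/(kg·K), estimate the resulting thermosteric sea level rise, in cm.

Δh = αQ/(ρcₚ) = 1.9×10⁻⁴ × 9.9×10⁸ / (1028 × 3910) ≈ 0.046797 m

Δh = 4.68 cm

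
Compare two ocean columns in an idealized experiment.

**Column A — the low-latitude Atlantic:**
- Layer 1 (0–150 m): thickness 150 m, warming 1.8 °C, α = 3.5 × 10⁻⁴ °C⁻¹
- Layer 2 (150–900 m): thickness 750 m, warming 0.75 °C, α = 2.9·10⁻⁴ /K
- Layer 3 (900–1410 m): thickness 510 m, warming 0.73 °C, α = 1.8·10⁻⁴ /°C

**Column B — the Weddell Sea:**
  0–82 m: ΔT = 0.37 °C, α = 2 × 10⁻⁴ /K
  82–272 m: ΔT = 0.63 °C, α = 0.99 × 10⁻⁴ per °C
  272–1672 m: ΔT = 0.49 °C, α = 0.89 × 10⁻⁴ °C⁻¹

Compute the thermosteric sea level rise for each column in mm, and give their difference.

A: 325 mm; B: 79.0 mm; difference 246 mm

A 3.5×10⁻⁴ × 1.8 × 150 = 0.09450 m
A 150–900 m: 2.9×10⁻⁴ × 750 × 0.75 = 0.163125 m
A 510 × 1.8×10⁻⁴ × 0.73 = 0.067014 m
A total: 0.324639 m
B 0–82 m: 2×10⁻⁴ × 0.37 × 82 = 0.006068 m
B 82–272 m: 0.63 × 190 × 0.99×10⁻⁴ = 0.0118503 m
B 272–1672 m: 0.49 × 0.89×10⁻⁴ × 1400 = 0.061054 m
B total: 0.0789723 m
Difference: 0.324639 − 0.0789723 = 0.2456667 m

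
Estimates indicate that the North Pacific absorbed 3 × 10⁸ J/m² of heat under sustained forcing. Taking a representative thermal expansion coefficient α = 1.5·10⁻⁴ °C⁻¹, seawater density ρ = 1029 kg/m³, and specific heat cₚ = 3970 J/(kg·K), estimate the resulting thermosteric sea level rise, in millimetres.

Δh = 11.0 mm

Δh = αQ/(ρcₚ) = 1.5×10⁻⁴ × 3×10⁸ / (1029 × 3970) ≈ 0.011016 m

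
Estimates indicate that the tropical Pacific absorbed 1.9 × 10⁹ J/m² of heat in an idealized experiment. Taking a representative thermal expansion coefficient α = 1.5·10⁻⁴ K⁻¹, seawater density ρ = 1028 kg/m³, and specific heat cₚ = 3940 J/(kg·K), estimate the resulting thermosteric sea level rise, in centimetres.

Δh = αQ/(ρcₚ) = 1.5×10⁻⁴ × 1.9×10⁹ / (1028 × 3940) ≈ 0.070365 m

about 7.04 cm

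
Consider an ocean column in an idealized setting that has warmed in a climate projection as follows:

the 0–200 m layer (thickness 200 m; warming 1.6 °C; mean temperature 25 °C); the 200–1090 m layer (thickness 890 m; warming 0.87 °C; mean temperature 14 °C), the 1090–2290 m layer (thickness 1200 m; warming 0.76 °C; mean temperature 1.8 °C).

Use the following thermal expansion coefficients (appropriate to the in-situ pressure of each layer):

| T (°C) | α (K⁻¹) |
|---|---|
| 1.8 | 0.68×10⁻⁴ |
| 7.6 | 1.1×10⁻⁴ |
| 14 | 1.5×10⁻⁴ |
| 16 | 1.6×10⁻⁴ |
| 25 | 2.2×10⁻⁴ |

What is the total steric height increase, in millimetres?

Δh ≈ 250 mm

Layer 1 at 25 °C → α = 2.2×10⁻⁴ K⁻¹
Layer 2 at 14 °C → α = 1.5×10⁻⁴ K⁻¹
Layer 3 at 1.8 °C → α = 0.68×10⁻⁴ K⁻¹
2.2×10⁻⁴ × 1.6 × 200 = 0.07040 m
200–1090 m: 890 × 0.87 × 1.5×10⁻⁴ = 0.116145 m
Layer 3: 0.76 × 1200 × 0.68×10⁻⁴ = 0.062016 m
Δh = 0.07040 + 0.116145 + 0.062016 = 0.248561 m ≈ 250 mm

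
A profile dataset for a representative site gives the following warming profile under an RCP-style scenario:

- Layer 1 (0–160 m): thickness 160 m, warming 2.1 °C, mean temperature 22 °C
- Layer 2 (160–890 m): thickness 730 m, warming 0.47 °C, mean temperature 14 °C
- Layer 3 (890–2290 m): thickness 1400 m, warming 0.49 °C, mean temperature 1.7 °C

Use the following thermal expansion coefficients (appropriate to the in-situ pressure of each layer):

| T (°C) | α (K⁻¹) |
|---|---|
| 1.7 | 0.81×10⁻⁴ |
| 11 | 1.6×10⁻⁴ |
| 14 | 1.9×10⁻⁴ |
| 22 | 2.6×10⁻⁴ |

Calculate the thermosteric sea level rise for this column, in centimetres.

Layer 1 at 22 °C → α = 2.6×10⁻⁴ K⁻¹
Layer 2 at 14 °C → α = 1.9×10⁻⁴ K⁻¹
Layer 3 at 1.7 °C → α = 0.81×10⁻⁴ K⁻¹
2.1 × 160 × 2.6×10⁻⁴ = 0.08736 m
1.9×10⁻⁴ × 730 × 0.47 = 0.065189 m
1400 × 0.49 × 0.81×10⁻⁴ = 0.055566 m
Δh = 0.08736 + 0.065189 + 0.055566 = 0.208115 m

21 cm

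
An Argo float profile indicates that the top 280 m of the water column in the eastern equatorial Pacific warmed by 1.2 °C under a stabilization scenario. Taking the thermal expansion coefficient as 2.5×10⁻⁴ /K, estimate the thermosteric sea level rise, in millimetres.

84 mm of thermosteric rise

Δh = αΔT·H = 2.5×10⁻⁴ × 1.2 × 280 = 0.08400 m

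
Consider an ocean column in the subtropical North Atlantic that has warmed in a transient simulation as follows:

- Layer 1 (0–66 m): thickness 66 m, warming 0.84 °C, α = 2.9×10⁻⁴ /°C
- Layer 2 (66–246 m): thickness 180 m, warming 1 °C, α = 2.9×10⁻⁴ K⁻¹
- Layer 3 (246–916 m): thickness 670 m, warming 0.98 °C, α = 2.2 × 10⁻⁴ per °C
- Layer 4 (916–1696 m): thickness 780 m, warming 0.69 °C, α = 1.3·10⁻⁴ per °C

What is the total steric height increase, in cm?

28.3 cm of thermosteric rise

Layer 1: 0.84 × 66 × 2.9×10⁻⁴ = 0.0160776 m
66–246 m: 180 × 2.9×10⁻⁴ × 1 = 0.05220 m
246–916 m: 0.98 × 670 × 2.2×10⁻⁴ = 0.144452 m
1.3×10⁻⁴ × 780 × 0.69 = 0.069966 m
Δh = 0.0160776 + 0.05220 + 0.144452 + 0.069966 = 0.2826956 m ≈ 28.3 cm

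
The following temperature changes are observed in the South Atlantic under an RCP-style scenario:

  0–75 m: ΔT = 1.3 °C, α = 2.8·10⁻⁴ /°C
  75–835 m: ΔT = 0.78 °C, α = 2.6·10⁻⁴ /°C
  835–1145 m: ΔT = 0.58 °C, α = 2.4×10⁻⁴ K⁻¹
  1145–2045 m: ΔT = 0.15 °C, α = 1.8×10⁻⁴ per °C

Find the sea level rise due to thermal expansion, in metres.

Layer 1: 75 × 2.8×10⁻⁴ × 1.3 = 0.02730 m
2.6×10⁻⁴ × 0.78 × 760 = 0.154128 m
0.58 × 2.4×10⁻⁴ × 310 = 0.043152 m
Layer 4: 0.15 × 1.8×10⁻⁴ × 900 = 0.02430 m
Δh = 0.02730 + 0.154128 + 0.043152 + 0.02430 = 0.24888 m ≈ 0.25 m

Δh ≈ 0.25 m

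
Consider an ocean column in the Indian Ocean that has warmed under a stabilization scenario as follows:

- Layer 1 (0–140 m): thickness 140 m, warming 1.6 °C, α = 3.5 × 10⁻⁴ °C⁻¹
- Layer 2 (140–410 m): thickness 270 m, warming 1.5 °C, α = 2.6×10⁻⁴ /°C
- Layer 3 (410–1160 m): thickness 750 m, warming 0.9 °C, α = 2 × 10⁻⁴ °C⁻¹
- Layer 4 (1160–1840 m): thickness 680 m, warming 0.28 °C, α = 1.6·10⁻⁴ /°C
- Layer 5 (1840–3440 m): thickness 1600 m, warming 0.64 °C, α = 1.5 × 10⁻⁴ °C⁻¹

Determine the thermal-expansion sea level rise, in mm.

about 503 mm

0–140 m: 1.6 × 3.5×10⁻⁴ × 140 = 0.07840 m
140–410 m: 1.5 × 270 × 2.6×10⁻⁴ = 0.10530 m
750 × 0.9 × 2×10⁻⁴ = 0.13500 m
1160–1840 m: 0.28 × 680 × 1.6×10⁻⁴ = 0.030464 m
Layer 5: 1.5×10⁻⁴ × 1600 × 0.64 = 0.15360 m
Δh = 0.07840 + 0.10530 + 0.13500 + 0.030464 + 0.15360 = 0.502764 m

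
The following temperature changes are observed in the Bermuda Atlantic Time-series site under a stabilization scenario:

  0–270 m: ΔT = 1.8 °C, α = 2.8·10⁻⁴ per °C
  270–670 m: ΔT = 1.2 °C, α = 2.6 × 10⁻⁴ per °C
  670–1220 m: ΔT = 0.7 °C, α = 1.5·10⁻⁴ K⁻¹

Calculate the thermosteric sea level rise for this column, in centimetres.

Δh = 31.9 cm

0–270 m: 1.8 × 2.8×10⁻⁴ × 270 = 0.13608 m
1.2 × 2.6×10⁻⁴ × 400 = 0.12480 m
550 × 1.5×10⁻⁴ × 0.7 = 0.05775 m
Δh = 0.13608 + 0.12480 + 0.05775 = 0.31863 m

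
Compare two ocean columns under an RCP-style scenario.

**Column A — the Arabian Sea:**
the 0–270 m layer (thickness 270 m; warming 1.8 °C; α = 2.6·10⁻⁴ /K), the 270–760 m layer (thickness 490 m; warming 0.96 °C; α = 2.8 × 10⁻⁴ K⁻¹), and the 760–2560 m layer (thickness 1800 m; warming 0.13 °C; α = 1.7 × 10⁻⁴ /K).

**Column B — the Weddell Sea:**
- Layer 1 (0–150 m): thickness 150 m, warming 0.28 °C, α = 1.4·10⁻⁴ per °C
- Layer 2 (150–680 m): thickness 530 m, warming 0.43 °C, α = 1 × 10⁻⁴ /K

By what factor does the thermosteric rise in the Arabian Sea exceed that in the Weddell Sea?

A 1.8 × 270 × 2.6×10⁻⁴ = 0.12636 m
A Layer 2: 0.96 × 2.8×10⁻⁴ × 490 = 0.131712 m
A 760–2560 m: 0.13 × 1.7×10⁻⁴ × 1800 = 0.03978 m
A total: 0.297852 m
B 0–150 m: 0.28 × 1.4×10⁻⁴ × 150 = 0.00588 m
B Layer 2: 1×10⁻⁴ × 530 × 0.43 = 0.02279 m
B total: 0.02867 m
Ratio: 0.297852 / 0.02867 ≈ 10.39

10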